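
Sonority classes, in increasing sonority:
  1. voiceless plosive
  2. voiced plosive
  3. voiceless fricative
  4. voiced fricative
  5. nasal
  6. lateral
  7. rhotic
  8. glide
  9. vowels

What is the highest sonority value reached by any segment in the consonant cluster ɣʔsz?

/ɣ/ is a voiced fricative (sonority 4).
/ʔ/ is a voiceless plosive (sonority 1).
/s/ is a voiceless fricative (sonority 3).
/z/ is a voiced fricative (sonority 4).
The maximum is 4.

4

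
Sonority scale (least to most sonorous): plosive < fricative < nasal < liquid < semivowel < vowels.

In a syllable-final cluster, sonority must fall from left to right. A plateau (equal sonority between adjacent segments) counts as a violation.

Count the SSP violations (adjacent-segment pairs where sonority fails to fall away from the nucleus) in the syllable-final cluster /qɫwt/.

/q/ is a plosive (sonority 1).
/ɫ/ is a liquid (sonority 4).
/w/ is a semivowel (sonority 5).
/t/ is a plosive (sonority 1).
/q/→/ɫ/: 1→4 (does not fall) — violation.
/ɫ/→/w/: 4→5 (does not fall) — violation.
/w/→/t/: 5→1 (falls) — ok.

2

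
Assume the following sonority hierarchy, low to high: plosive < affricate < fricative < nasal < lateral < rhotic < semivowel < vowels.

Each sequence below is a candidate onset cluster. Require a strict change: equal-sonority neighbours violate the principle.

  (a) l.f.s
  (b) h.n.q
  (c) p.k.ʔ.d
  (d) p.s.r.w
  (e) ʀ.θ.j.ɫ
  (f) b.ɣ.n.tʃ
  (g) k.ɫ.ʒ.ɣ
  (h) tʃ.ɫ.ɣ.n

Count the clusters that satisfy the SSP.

(a) l.f.s: profile 5-3-3 — violates.
(b) h.n.q: profile 3-4-1 — violates.
(c) p.k.ʔ.d: profile 1-1-1-1 — violates.
(d) p.s.r.w: profile 1-3-6-7 — obeys.
(e) ʀ.θ.j.ɫ: profile 6-3-7-5 — violates.
(f) b.ɣ.n.tʃ: profile 1-3-4-2 — violates.
(g) k.ɫ.ʒ.ɣ: profile 1-5-3-3 — violates.
(h) tʃ.ɫ.ɣ.n: profile 2-5-3-4 — violates.

1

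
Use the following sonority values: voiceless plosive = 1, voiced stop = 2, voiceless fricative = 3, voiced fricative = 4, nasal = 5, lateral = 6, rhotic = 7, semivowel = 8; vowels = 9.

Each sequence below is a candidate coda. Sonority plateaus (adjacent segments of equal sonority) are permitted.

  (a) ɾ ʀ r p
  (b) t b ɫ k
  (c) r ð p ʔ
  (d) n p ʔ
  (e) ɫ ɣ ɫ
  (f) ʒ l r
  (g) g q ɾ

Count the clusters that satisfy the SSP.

(a) sonority 7-7-7-1: well-formed.
(b) sonority 1-2-6-1: ill-formed.
(c) sonority 7-4-1-1: well-formed.
(d) sonority 5-1-1: well-formed.
(e) sonority 6-4-6: ill-formed.
(f) sonority 4-6-7: ill-formed.
(g) sonority 2-1-7: ill-formed.

3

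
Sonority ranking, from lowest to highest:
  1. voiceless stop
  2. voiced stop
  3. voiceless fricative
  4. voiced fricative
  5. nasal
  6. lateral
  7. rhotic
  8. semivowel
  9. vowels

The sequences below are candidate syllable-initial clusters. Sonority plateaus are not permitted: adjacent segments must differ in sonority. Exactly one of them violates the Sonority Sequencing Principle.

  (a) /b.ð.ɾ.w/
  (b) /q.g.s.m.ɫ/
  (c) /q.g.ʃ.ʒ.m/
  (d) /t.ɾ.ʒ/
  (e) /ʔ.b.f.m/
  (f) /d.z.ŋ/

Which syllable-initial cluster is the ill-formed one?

d

(a) /b.ð.ɾ.w/: profile 2-4-7-8 — obeys.
(b) /q.g.s.m.ɫ/: profile 1-2-3-5-6 — obeys.
(c) /q.g.ʃ.ʒ.m/: profile 1-2-3-4-5 — obeys.
(d) /t.ɾ.ʒ/: profile 1-7-4 — violates.
(e) /ʔ.b.f.m/: profile 1-2-3-5 — obeys.
(f) /d.z.ŋ/: profile 2-4-5 — obeys.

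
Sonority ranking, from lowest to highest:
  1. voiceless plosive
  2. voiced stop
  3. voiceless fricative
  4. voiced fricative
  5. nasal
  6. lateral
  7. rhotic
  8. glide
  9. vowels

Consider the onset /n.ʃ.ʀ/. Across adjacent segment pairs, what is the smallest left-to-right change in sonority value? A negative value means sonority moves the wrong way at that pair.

-2

/n/ — nasal, sonority 5.
/ʃ/ — voiceless fricative, sonority 3.
/ʀ/ — rhotic, sonority 7.
/n/→/ʃ/: change -2.
/ʃ/→/ʀ/: change +4.
Minimum = -2.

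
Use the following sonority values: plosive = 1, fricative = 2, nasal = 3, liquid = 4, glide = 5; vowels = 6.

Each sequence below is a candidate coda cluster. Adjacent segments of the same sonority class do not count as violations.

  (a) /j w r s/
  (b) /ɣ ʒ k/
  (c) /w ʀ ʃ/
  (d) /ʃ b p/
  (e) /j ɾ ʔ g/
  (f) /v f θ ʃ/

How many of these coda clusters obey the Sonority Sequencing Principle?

(a) sonority 5-5-4-2: well-formed.
(b) sonority 2-2-1: well-formed.
(c) sonority 5-4-2: well-formed.
(d) sonority 2-1-1: well-formed.
(e) sonority 5-4-1-1: well-formed.
(f) sonority 2-2-2-2: well-formed.

6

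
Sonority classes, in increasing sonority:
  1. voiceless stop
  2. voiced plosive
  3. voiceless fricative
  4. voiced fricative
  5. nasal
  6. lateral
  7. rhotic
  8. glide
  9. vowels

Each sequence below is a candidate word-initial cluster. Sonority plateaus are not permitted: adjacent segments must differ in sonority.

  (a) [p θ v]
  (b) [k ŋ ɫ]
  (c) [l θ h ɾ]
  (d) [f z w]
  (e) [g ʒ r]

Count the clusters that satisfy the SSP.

(a) sonority 1-3-4: well-formed.
(b) sonority 1-5-6: well-formed.
(c) sonority 6-3-3-7: ill-formed.
(d) sonority 3-4-8: well-formed.
(e) sonority 2-4-7: well-formed.

4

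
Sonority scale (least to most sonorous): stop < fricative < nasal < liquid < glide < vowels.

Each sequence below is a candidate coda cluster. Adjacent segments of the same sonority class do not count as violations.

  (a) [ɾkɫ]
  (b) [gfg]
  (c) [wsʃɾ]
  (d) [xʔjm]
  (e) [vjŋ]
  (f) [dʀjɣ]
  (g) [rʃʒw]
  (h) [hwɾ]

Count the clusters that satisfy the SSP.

0

(a) 4-1-4 → violates
(b) 1-2-1 → violates
(c) 5-2-2-4 → violates
(d) 2-1-5-3 → violates
(e) 2-5-3 → violates
(f) 1-4-5-2 → violates
(g) 4-2-2-5 → violates
(h) 2-5-4 → violates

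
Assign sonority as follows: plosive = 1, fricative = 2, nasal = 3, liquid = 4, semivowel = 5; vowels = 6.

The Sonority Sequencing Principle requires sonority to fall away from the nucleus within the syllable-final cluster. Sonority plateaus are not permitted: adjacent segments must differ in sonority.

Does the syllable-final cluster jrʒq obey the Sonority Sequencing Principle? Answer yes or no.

/j/: semivowel = 5.
/r/: liquid = 4.
/ʒ/: fricative = 2.
/q/: plosive = 1.
The profile 5-4-2-1 strictly falls, so the syllable-final cluster satisfies the SSP.

yes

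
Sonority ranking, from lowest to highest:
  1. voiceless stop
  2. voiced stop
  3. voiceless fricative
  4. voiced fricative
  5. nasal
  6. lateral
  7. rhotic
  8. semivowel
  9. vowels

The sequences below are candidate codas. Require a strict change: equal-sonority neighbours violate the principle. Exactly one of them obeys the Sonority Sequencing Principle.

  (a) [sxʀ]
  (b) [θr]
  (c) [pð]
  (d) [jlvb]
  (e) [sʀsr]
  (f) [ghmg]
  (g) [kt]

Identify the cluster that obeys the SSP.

d

(a) sonority 3-3-7: ill-formed.
(b) sonority 3-7: ill-formed.
(c) sonority 1-4: ill-formed.
(d) sonority 8-6-4-2: well-formed.
(e) sonority 3-7-3-7: ill-formed.
(f) sonority 2-3-5-2: ill-formed.
(g) sonority 1-1: ill-formed.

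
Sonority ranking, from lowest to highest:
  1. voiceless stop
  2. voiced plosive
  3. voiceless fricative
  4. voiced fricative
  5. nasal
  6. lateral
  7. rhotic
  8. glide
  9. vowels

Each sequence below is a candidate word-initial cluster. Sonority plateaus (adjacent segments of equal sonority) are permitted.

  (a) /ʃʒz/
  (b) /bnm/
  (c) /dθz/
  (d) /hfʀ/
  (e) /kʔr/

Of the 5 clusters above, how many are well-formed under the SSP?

(a) sonority 3-4-4: well-formed.
(b) sonority 2-5-5: well-formed.
(c) sonority 2-3-4: well-formed.
(d) sonority 3-3-7: well-formed.
(e) sonority 1-1-7: well-formed.

5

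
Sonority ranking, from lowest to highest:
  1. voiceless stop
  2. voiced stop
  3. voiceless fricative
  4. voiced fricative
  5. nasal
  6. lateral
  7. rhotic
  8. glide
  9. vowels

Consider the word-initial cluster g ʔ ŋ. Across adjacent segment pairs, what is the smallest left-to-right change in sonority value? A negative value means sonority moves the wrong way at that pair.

/g/ — voiced stop, sonority 2.
/ʔ/ — voiceless stop, sonority 1.
/ŋ/ — nasal, sonority 5.
/g/→/ʔ/: change -1.
/ʔ/→/ŋ/: change +4.
Minimum = -1.

-1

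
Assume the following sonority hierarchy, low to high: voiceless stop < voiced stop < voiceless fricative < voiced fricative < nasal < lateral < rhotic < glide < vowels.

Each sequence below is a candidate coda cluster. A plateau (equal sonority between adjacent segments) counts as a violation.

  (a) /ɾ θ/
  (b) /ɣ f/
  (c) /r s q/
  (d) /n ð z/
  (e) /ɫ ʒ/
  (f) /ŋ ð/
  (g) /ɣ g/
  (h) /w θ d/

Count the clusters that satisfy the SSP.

7

(a) 7-3 → obeys
(b) 4-3 → obeys
(c) 7-3-1 → obeys
(d) 5-4-4 → violates
(e) 6-4 → obeys
(f) 5-4 → obeys
(g) 4-2 → obeys
(h) 8-3-2 → obeys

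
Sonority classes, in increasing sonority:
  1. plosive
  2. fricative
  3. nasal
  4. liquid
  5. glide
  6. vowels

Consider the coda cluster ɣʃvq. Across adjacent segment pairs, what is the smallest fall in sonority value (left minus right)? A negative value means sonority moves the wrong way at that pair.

0

/ɣ/ — fricative, sonority 2.
/ʃ/ — fricative, sonority 2.
/v/ — fricative, sonority 2.
/q/ — plosive, sonority 1.
/ɣ/→/ʃ/: change +0.
/ʃ/→/v/: change +0.
/v/→/q/: change +1.
Minimum = 0.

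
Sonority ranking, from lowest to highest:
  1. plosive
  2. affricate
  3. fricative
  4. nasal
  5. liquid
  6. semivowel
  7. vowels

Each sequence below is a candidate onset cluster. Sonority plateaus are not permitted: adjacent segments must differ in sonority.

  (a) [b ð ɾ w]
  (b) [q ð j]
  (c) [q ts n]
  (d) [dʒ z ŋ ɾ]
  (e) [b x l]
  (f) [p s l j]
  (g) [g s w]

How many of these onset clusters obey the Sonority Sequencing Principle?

7

(a) 1-3-5-6 → obeys
(b) 1-3-6 → obeys
(c) 1-2-4 → obeys
(d) 2-3-4-5 → obeys
(e) 1-3-5 → obeys
(f) 1-3-5-6 → obeys
(g) 1-3-6 → obeys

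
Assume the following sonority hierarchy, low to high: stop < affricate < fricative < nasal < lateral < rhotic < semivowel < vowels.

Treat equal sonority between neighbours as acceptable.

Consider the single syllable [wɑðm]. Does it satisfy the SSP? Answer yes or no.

no

Onset: /w/ is a semivowel (sonority 7); then the nucleus /ɑ/ (sonority 8).
Onset profile 7-8 — rises to the nucleus.
Coda: /ð/ is a fricative (sonority 3), /m/ is a nasal (sonority 4).
Coda profile 8-3-4 — does not fall throughout.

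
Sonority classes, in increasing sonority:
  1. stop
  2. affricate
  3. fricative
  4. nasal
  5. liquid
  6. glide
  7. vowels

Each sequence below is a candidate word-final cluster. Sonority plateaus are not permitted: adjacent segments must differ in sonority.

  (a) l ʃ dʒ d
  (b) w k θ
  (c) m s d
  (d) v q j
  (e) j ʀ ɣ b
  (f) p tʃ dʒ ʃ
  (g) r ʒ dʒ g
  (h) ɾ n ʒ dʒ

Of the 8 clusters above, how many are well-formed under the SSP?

(a) l ʃ dʒ d: profile 5-3-2-1 — obeys.
(b) w k θ: profile 6-1-3 — violates.
(c) m s d: profile 4-3-1 — obeys.
(d) v q j: profile 3-1-6 — violates.
(e) j ʀ ɣ b: profile 6-5-3-1 — obeys.
(f) p tʃ dʒ ʃ: profile 1-2-2-3 — violates.
(g) r ʒ dʒ g: profile 5-3-2-1 — obeys.
(h) ɾ n ʒ dʒ: profile 5-4-3-2 — obeys.

5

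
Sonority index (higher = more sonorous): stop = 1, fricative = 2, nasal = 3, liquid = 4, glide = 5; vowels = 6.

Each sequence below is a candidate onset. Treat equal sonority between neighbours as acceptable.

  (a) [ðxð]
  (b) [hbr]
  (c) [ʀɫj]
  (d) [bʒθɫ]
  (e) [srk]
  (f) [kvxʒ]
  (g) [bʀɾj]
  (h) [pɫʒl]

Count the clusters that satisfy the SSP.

(a) [ðxð]: profile 2-2-2 — obeys.
(b) [hbr]: profile 2-1-4 — violates.
(c) [ʀɫj]: profile 4-4-5 — obeys.
(d) [bʒθɫ]: profile 1-2-2-4 — obeys.
(e) [srk]: profile 2-4-1 — violates.
(f) [kvxʒ]: profile 1-2-2-2 — obeys.
(g) [bʀɾj]: profile 1-4-4-5 — obeys.
(h) [pɫʒl]: profile 1-4-2-4 — violates.

5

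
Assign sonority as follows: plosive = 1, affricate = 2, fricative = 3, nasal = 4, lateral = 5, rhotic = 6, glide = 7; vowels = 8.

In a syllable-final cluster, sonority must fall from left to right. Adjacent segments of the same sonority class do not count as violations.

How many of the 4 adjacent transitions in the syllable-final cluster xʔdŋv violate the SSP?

/x/ is a fricative (sonority 3).
/ʔ/ is a plosive (sonority 1).
/d/ is a plosive (sonority 1).
/ŋ/ is a nasal (sonority 4).
/v/ is a fricative (sonority 3).
/x/→/ʔ/: 3→1 (falls) — ok.
/ʔ/→/d/: 1→1 (plateau, allowed) — ok.
/d/→/ŋ/: 1→4 (does not fall) — violation.
/ŋ/→/v/: 4→3 (falls) — ok.

1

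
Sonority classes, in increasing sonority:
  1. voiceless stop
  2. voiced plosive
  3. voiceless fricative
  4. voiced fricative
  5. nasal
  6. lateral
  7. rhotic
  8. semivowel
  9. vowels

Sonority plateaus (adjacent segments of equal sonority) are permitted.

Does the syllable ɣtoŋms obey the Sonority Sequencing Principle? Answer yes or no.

no

Onset: /ɣ/ is a voiced fricative (sonority 4), /t/ is a voiceless stop (sonority 1); then the nucleus /o/ (sonority 9).
Onset profile 4-1-9 — does not rise throughout.
Coda: /ŋ/ is a nasal (sonority 5), /m/ is a nasal (sonority 5), /s/ is a voiceless fricative (sonority 3).
Coda profile 9-5-5-3 — falls from the nucleus.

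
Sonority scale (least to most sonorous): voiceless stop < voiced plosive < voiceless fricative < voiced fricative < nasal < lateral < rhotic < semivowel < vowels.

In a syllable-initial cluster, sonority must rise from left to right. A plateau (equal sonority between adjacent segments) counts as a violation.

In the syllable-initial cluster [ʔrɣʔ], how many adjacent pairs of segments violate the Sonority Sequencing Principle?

/ʔ/: voiceless stop = 1.
/r/: rhotic = 7.
/ɣ/: voiced fricative = 4.
/ʔ/: voiceless stop = 1.
/ʔ/→/r/: 1→7 (rises) — ok.
/r/→/ɣ/: 7→4 (does not rise) — violation.
/ɣ/→/ʔ/: 4→1 (does not rise) — violation.

2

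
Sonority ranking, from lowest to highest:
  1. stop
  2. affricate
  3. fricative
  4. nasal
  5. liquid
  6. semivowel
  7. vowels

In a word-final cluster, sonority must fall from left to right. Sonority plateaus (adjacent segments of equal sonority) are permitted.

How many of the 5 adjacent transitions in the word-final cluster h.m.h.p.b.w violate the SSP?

/h/: fricative = 3.
/m/: nasal = 4.
/h/: fricative = 3.
/p/: stop = 1.
/b/: stop = 1.
/w/: semivowel = 6.
/h/→/m/: 3→4 (does not fall) — violation.
/m/→/h/: 4→3 (falls) — ok.
/h/→/p/: 3→1 (falls) — ok.
/p/→/b/: 1→1 (plateau, allowed) — ok.
/b/→/w/: 1→6 (does not fall) — violation.

2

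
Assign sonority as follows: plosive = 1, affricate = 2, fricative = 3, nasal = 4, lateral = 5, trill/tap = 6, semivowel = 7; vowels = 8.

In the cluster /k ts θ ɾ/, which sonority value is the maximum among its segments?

6

/k/ — plosive, sonority 1.
/ts/ — affricate, sonority 2.
/θ/ — fricative, sonority 3.
/ɾ/ — trill/tap, sonority 6.
The maximum is 6.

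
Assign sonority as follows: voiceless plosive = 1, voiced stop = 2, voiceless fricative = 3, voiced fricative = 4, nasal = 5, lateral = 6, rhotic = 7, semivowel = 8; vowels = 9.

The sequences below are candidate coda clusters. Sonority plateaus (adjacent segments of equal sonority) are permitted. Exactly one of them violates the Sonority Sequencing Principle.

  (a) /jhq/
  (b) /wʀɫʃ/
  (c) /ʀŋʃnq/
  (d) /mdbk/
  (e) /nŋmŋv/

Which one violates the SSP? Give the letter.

c

(a) /jhq/: profile 8-3-1 — obeys.
(b) /wʀɫʃ/: profile 8-7-6-3 — obeys.
(c) /ʀŋʃnq/: profile 7-5-3-5-1 — violates.
(d) /mdbk/: profile 5-2-2-1 — obeys.
(e) /nŋmŋv/: profile 5-5-5-5-4 — obeys.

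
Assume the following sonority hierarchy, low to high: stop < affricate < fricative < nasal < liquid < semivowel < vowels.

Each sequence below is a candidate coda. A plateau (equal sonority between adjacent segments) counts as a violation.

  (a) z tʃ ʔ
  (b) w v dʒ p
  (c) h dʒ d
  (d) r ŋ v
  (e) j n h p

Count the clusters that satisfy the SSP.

(a) 3-2-1 → obeys
(b) 6-3-2-1 → obeys
(c) 3-2-1 → obeys
(d) 5-4-3 → obeys
(e) 6-4-3-1 → obeys

5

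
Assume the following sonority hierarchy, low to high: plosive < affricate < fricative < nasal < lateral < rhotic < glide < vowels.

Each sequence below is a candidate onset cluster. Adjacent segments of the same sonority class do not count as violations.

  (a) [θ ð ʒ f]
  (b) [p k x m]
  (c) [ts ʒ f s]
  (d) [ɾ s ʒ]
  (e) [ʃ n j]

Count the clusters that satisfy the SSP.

4

(a) [θ ð ʒ f]: profile 3-3-3-3 — obeys.
(b) [p k x m]: profile 1-1-3-4 — obeys.
(c) [ts ʒ f s]: profile 2-3-3-3 — obeys.
(d) [ɾ s ʒ]: profile 6-3-3 — violates.
(e) [ʃ n j]: profile 3-4-7 — obeys.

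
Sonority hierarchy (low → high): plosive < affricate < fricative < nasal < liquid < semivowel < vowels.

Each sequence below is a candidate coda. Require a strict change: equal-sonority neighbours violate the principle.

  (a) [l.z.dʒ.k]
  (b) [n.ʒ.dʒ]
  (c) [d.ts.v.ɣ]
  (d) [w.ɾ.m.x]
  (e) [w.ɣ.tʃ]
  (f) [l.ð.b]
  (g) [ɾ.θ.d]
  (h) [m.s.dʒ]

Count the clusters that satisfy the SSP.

(a) [l.z.dʒ.k]: profile 5-3-2-1 — obeys.
(b) [n.ʒ.dʒ]: profile 4-3-2 — obeys.
(c) [d.ts.v.ɣ]: profile 1-2-3-3 — violates.
(d) [w.ɾ.m.x]: profile 6-5-4-3 — obeys.
(e) [w.ɣ.tʃ]: profile 6-3-2 — obeys.
(f) [l.ð.b]: profile 5-3-1 — obeys.
(g) [ɾ.θ.d]: profile 5-3-1 — obeys.
(h) [m.s.dʒ]: profile 4-3-2 — obeys.

7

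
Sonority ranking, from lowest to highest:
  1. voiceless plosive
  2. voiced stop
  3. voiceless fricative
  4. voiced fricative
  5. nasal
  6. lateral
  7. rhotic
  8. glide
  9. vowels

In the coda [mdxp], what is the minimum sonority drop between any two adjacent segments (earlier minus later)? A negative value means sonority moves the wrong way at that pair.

-1

/m/: nasal = 5.
/d/: voiced stop = 2.
/x/: voiceless fricative = 3.
/p/: voiceless plosive = 1.
/m/→/d/: change +3.
/d/→/x/: change -1.
/x/→/p/: change +2.
Minimum = -1.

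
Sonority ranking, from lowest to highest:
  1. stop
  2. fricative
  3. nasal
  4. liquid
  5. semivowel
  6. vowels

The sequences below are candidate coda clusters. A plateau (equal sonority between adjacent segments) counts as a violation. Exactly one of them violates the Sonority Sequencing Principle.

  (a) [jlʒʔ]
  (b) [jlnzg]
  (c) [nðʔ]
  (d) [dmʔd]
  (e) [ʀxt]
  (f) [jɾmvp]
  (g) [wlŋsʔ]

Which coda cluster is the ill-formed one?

(a) 5-4-2-1 → obeys
(b) 5-4-3-2-1 → obeys
(c) 3-2-1 → obeys
(d) 1-3-1-1 → violates
(e) 4-2-1 → obeys
(f) 5-4-3-2-1 → obeys
(g) 5-4-3-2-1 → obeys

d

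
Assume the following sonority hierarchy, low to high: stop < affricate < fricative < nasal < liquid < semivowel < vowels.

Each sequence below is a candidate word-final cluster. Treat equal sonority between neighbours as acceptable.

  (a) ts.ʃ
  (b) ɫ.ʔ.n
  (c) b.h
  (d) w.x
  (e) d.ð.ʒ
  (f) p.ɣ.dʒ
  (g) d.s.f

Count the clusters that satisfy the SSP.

1

(a) sonority 2-3: ill-formed.
(b) sonority 5-1-4: ill-formed.
(c) sonority 1-3: ill-formed.
(d) sonority 6-3: well-formed.
(e) sonority 1-3-3: ill-formed.
(f) sonority 1-3-2: ill-formed.
(g) sonority 1-3-3: ill-formed.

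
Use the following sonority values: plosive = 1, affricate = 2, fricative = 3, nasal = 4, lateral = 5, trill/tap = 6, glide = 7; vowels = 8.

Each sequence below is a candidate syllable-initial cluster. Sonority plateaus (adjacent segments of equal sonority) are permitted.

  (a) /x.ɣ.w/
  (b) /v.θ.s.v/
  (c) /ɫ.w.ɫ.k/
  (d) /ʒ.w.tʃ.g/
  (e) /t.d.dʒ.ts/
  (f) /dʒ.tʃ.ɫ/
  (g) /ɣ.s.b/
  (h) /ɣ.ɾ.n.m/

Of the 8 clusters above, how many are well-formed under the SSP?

(a) 3-3-7 → obeys
(b) 3-3-3-3 → obeys
(c) 5-7-5-1 → violates
(d) 3-7-2-1 → violates
(e) 1-1-2-2 → obeys
(f) 2-2-5 → obeys
(g) 3-3-1 → violates
(h) 3-6-4-4 → violates

4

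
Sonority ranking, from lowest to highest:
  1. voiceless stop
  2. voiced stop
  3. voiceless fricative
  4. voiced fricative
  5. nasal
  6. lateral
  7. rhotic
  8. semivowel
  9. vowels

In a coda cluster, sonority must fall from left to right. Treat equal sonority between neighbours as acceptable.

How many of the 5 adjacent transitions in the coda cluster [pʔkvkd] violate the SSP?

/p/ is a voiceless stop (sonority 1).
/ʔ/ is a voiceless stop (sonority 1).
/k/ is a voiceless stop (sonority 1).
/v/ is a voiced fricative (sonority 4).
/k/ is a voiceless stop (sonority 1).
/d/ is a voiced stop (sonority 2).
/p/→/ʔ/: 1→1 (plateau, allowed) — ok.
/ʔ/→/k/: 1→1 (plateau, allowed) — ok.
/k/→/v/: 1→4 (does not fall) — violation.
/v/→/k/: 4→1 (falls) — ok.
/k/→/d/: 1→2 (does not fall) — violation.

2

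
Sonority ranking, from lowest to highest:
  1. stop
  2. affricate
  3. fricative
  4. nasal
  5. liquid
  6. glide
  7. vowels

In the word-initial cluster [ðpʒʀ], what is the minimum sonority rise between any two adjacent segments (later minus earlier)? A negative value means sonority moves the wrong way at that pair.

/ð/ is a fricative (sonority 3).
/p/ is a stop (sonority 1).
/ʒ/ is a fricative (sonority 3).
/ʀ/ is a liquid (sonority 5).
/ð/→/p/: change -2.
/p/→/ʒ/: change +2.
/ʒ/→/ʀ/: change +2.
Minimum = -2.

-2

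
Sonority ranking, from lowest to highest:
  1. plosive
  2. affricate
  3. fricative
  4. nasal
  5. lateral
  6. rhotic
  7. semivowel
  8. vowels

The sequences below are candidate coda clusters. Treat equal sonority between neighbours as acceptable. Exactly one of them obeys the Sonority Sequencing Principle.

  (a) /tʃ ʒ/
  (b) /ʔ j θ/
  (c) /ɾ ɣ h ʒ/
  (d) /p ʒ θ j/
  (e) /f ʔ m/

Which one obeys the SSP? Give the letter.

(a) 2-3 → violates
(b) 1-7-3 → violates
(c) 6-3-3-3 → obeys
(d) 1-3-3-7 → violates
(e) 3-1-4 → violates

c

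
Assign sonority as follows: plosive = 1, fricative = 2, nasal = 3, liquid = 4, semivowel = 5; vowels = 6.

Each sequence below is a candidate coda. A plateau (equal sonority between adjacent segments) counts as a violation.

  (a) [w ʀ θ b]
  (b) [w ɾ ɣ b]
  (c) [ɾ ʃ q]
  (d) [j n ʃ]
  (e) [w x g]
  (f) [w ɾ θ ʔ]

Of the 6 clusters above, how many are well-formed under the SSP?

(a) sonority 5-4-2-1: well-formed.
(b) sonority 5-4-2-1: well-formed.
(c) sonority 4-2-1: well-formed.
(d) sonority 5-3-2: well-formed.
(e) sonority 5-2-1: well-formed.
(f) sonority 5-4-2-1: well-formed.

6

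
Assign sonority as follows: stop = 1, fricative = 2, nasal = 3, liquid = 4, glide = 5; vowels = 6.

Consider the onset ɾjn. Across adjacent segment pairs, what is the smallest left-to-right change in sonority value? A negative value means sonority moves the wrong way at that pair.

-2

/ɾ/: liquid = 4.
/j/: glide = 5.
/n/: nasal = 3.
/ɾ/→/j/: change +1.
/j/→/n/: change -2.
Minimum = -2.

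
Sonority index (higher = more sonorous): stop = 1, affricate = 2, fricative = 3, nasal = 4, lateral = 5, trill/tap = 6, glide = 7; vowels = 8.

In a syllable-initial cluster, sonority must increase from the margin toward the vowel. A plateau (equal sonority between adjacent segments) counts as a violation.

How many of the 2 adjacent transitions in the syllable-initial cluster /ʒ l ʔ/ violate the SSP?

/ʒ/ — fricative, sonority 3.
/l/ — lateral, sonority 5.
/ʔ/ — stop, sonority 1.
/ʒ/→/l/: 3→5 (rises) — ok.
/l/→/ʔ/: 5→1 (does not rise) — violation.

1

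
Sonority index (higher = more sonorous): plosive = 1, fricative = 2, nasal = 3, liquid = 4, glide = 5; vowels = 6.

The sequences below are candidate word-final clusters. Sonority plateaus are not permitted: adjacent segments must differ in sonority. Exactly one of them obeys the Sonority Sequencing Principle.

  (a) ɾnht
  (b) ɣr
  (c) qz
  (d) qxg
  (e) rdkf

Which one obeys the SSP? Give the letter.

(a) 4-3-2-1 → obeys
(b) 2-4 → violates
(c) 1-2 → violates
(d) 1-2-1 → violates
(e) 4-1-1-2 → violates

a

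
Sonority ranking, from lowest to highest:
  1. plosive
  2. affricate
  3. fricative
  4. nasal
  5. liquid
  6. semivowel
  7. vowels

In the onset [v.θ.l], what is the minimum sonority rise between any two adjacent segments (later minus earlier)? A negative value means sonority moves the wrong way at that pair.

/v/ — fricative, sonority 3.
/θ/ — fricative, sonority 3.
/l/ — liquid, sonority 5.
/v/→/θ/: change +0.
/θ/→/l/: change +2.
Minimum = 0.

0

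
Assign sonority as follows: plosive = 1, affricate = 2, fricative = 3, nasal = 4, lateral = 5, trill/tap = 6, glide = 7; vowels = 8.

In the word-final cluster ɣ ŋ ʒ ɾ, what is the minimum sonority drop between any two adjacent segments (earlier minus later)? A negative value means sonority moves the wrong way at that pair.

-3

/ɣ/ is a fricative (sonority 3).
/ŋ/ is a nasal (sonority 4).
/ʒ/ is a fricative (sonority 3).
/ɾ/ is a trill/tap (sonority 6).
/ɣ/→/ŋ/: change -1.
/ŋ/→/ʒ/: change +1.
/ʒ/→/ɾ/: change -3.
Minimum = -3.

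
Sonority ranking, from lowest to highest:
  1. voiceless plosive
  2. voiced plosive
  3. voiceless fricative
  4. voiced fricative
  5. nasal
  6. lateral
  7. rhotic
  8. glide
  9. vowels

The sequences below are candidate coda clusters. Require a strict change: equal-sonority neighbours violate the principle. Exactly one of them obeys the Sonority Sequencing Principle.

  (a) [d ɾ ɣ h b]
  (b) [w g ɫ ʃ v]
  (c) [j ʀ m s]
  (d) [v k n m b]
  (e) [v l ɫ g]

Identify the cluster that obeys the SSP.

c

(a) 2-7-4-3-2 → violates
(b) 8-2-6-3-4 → violates
(c) 8-7-5-3 → obeys
(d) 4-1-5-5-2 → violates
(e) 4-6-6-2 → violates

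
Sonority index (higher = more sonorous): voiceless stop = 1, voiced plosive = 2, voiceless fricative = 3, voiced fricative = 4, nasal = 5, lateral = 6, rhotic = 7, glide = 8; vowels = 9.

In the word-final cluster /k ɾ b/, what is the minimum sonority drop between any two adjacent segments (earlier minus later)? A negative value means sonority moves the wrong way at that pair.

-6

/k/ is a voiceless stop (sonority 1).
/ɾ/ is a rhotic (sonority 7).
/b/ is a voiced plosive (sonority 2).
/k/→/ɾ/: change -6.
/ɾ/→/b/: change +5.
Minimum = -6.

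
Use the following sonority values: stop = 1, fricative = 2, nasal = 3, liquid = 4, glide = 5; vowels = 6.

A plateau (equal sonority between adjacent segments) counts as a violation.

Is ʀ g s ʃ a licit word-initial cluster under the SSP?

/ʀ/ is a liquid (sonority 4).
/g/ is a stop (sonority 1).
/s/ is a fricative (sonority 2).
/ʃ/ is a fricative (sonority 2).
The profile is 4-1-2-2. Between /ʀ/ (4) and /g/ (1) sonority does not rise, so the cluster violates the SSP.

no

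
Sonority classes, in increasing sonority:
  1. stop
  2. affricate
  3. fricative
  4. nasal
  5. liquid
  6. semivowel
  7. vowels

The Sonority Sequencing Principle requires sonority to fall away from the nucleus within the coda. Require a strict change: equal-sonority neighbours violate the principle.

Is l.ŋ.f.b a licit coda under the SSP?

/l/ — liquid, sonority 5.
/ŋ/ — nasal, sonority 4.
/f/ — fricative, sonority 3.
/b/ — stop, sonority 1.
The profile 5-4-3-1 strictly falls, so the coda satisfies the SSP.

yes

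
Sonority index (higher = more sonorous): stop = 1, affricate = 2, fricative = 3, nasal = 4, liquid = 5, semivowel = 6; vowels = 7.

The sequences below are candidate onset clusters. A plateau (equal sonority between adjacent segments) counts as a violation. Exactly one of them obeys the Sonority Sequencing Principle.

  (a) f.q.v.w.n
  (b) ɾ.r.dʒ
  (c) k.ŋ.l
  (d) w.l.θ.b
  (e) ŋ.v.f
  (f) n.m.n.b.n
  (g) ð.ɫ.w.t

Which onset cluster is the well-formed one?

c

(a) sonority 3-1-3-6-4: ill-formed.
(b) sonority 5-5-2: ill-formed.
(c) sonority 1-4-5: well-formed.
(d) sonority 6-5-3-1: ill-formed.
(e) sonority 4-3-3: ill-formed.
(f) sonority 4-4-4-1-4: ill-formed.
(g) sonority 3-5-6-1: ill-formed.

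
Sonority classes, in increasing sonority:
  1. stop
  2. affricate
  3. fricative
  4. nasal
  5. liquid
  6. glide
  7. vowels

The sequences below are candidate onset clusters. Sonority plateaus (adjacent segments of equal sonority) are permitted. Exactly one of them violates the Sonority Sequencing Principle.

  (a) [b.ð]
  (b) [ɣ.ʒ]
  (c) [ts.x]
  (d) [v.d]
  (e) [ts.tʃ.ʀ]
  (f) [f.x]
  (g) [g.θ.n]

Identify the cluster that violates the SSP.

(a) sonority 1-3: well-formed.
(b) sonority 3-3: well-formed.
(c) sonority 2-3: well-formed.
(d) sonority 3-1: ill-formed.
(e) sonority 2-2-5: well-formed.
(f) sonority 3-3: well-formed.
(g) sonority 1-3-4: well-formed.

d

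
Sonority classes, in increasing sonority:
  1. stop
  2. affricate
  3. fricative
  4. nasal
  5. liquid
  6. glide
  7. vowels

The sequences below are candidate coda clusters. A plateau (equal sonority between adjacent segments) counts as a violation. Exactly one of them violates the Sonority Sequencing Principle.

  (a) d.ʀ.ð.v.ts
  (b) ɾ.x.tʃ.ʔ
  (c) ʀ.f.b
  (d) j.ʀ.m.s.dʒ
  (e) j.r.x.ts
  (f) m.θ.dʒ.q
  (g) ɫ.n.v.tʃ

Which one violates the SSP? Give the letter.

(a) d.ʀ.ð.v.ts: profile 1-5-3-3-2 — violates.
(b) ɾ.x.tʃ.ʔ: profile 5-3-2-1 — obeys.
(c) ʀ.f.b: profile 5-3-1 — obeys.
(d) j.ʀ.m.s.dʒ: profile 6-5-4-3-2 — obeys.
(e) j.r.x.ts: profile 6-5-3-2 — obeys.
(f) m.θ.dʒ.q: profile 4-3-2-1 — obeys.
(g) ɫ.n.v.tʃ: profile 5-4-3-2 — obeys.

a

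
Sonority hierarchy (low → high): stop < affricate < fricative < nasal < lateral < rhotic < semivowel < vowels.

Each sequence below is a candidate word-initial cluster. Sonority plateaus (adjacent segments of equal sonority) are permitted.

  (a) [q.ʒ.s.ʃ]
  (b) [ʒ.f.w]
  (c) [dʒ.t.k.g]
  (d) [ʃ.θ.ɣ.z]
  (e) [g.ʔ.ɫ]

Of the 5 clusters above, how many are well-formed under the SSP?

4

(a) 1-3-3-3 → obeys
(b) 3-3-7 → obeys
(c) 2-1-1-1 → violates
(d) 3-3-3-3 → obeys
(e) 1-1-5 → obeys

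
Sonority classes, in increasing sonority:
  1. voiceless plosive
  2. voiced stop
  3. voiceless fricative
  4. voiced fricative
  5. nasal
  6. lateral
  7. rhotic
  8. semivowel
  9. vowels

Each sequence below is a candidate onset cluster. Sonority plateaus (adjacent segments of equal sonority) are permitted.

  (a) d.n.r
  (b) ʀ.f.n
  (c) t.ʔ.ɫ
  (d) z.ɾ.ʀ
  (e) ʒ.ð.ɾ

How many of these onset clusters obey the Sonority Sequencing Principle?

(a) 2-5-7 → obeys
(b) 7-3-5 → violates
(c) 1-1-6 → obeys
(d) 4-7-7 → obeys
(e) 4-4-7 → obeys

4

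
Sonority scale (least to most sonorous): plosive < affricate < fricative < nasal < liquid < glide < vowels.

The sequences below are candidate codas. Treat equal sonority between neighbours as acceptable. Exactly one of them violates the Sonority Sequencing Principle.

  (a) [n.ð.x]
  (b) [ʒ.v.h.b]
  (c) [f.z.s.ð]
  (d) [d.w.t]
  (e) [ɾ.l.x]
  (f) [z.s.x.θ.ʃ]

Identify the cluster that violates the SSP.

(a) [n.ð.x]: profile 4-3-3 — obeys.
(b) [ʒ.v.h.b]: profile 3-3-3-1 — obeys.
(c) [f.z.s.ð]: profile 3-3-3-3 — obeys.
(d) [d.w.t]: profile 1-6-1 — violates.
(e) [ɾ.l.x]: profile 5-5-3 — obeys.
(f) [z.s.x.θ.ʃ]: profile 3-3-3-3-3 — obeys.

d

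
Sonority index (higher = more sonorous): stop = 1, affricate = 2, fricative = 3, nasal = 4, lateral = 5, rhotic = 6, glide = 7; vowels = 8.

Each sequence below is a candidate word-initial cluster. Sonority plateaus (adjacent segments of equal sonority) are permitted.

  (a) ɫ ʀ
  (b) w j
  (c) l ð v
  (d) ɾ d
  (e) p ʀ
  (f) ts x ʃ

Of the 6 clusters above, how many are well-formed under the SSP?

(a) sonority 5-6: well-formed.
(b) sonority 7-7: well-formed.
(c) sonority 5-3-3: ill-formed.
(d) sonority 6-1: ill-formed.
(e) sonority 1-6: well-formed.
(f) sonority 2-3-3: well-formed.

4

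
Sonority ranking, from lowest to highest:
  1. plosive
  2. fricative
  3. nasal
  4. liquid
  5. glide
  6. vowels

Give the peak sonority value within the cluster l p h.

4

/l/ — liquid, sonority 4.
/p/ — plosive, sonority 1.
/h/ — fricative, sonority 2.
The maximum is 4.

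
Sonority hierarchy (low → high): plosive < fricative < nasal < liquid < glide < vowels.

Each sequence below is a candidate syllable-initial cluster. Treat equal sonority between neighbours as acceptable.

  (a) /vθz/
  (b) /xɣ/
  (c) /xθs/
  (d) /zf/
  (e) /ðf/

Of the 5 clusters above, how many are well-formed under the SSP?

5

(a) sonority 2-2-2: well-formed.
(b) sonority 2-2: well-formed.
(c) sonority 2-2-2: well-formed.
(d) sonority 2-2: well-formed.
(e) sonority 2-2: well-formed.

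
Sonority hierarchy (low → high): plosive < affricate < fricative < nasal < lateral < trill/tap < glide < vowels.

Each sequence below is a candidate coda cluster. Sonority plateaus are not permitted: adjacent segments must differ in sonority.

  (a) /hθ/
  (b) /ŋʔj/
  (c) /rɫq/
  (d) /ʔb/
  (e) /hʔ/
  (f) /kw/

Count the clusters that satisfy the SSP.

2

(a) 3-3 → violates
(b) 4-1-7 → violates
(c) 6-5-1 → obeys
(d) 1-1 → violates
(e) 3-1 → obeys
(f) 1-7 → violates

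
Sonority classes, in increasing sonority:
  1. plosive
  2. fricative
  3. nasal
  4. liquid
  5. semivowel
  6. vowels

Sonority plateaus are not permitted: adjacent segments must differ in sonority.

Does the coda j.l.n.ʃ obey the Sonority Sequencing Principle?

/j/: semivowel = 5.
/l/: liquid = 4.
/n/: nasal = 3.
/ʃ/: fricative = 2.
The profile 5-4-3-2 strictly falls, so the coda satisfies the SSP.

yes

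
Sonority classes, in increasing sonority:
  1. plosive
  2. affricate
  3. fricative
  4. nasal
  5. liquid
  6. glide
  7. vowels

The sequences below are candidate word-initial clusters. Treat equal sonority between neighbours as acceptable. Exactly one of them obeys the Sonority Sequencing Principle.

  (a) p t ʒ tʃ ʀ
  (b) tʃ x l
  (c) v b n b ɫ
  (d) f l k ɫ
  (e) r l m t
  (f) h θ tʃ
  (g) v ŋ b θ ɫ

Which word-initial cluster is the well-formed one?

(a) 1-1-3-2-5 → violates
(b) 2-3-5 → obeys
(c) 3-1-4-1-5 → violates
(d) 3-5-1-5 → violates
(e) 5-5-4-1 → violates
(f) 3-3-2 → violates
(g) 3-4-1-3-5 → violates

b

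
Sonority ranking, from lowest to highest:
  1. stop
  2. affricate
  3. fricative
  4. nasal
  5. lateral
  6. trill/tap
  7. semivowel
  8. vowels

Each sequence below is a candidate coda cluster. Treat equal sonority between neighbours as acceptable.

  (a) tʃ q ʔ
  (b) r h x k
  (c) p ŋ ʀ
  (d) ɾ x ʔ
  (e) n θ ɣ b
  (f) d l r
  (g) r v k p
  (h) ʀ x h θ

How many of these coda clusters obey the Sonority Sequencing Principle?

(a) tʃ q ʔ: profile 2-1-1 — obeys.
(b) r h x k: profile 6-3-3-1 — obeys.
(c) p ŋ ʀ: profile 1-4-6 — violates.
(d) ɾ x ʔ: profile 6-3-1 — obeys.
(e) n θ ɣ b: profile 4-3-3-1 — obeys.
(f) d l r: profile 1-5-6 — violates.
(g) r v k p: profile 6-3-1-1 — obeys.
(h) ʀ x h θ: profile 6-3-3-3 — obeys.

6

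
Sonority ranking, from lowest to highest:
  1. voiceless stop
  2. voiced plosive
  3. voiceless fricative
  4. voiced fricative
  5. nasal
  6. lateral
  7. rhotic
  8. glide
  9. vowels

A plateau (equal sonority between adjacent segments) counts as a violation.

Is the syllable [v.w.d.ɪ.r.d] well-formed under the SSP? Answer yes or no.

Onset: /v/ is a voiced fricative (sonority 4), /w/ is a glide (sonority 8), /d/ is a voiced plosive (sonority 2); then the nucleus /ɪ/ (sonority 9).
Onset profile 4-8-2-9 — does not strictly rise throughout.
Coda: /r/ is a rhotic (sonority 7), /d/ is a voiced plosive (sonority 2).
Coda profile 9-7-2 — falls from the nucleus.

no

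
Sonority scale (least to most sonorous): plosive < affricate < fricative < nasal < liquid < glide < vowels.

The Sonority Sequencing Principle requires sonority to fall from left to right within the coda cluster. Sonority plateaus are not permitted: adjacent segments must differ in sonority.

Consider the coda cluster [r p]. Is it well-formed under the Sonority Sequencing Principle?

yes

/r/: liquid = 5.
/p/: plosive = 1.
The profile 5-1 strictly falls, so the coda cluster satisfies the SSP.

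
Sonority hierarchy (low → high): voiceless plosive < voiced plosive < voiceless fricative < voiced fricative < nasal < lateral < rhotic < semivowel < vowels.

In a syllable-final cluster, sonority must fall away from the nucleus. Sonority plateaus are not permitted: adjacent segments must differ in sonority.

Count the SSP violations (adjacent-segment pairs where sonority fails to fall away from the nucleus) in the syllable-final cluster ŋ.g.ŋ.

1

/ŋ/ — nasal, sonority 5.
/g/ — voiced plosive, sonority 2.
/ŋ/ — nasal, sonority 5.
/ŋ/→/g/: 5→2 (falls) — ok.
/g/→/ŋ/: 2→5 (does not fall) — violation.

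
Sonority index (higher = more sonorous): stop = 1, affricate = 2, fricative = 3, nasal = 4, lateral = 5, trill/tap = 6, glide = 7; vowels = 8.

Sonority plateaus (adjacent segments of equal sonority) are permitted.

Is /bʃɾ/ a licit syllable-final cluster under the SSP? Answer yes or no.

no

/b/ is a stop (sonority 1).
/ʃ/ is a fricative (sonority 3).
/ɾ/ is a trill/tap (sonority 6).
The profile is 1-3-6. Between /b/ (1) and /ʃ/ (3) sonority does not fall, so the cluster violates the SSP.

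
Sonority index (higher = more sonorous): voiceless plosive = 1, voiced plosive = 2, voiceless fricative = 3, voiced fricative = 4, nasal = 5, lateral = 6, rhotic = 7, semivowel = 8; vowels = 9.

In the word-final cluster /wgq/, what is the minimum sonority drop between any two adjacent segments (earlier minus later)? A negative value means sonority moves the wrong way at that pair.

1

/w/ — semivowel, sonority 8.
/g/ — voiced plosive, sonority 2.
/q/ — voiceless plosive, sonority 1.
/w/→/g/: change +6.
/g/→/q/: change +1.
Minimum = 1.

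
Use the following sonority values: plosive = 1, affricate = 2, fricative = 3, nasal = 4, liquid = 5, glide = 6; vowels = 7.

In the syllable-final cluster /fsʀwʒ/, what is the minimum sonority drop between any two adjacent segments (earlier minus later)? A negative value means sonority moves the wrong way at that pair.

/f/ — fricative, sonority 3.
/s/ — fricative, sonority 3.
/ʀ/ — liquid, sonority 5.
/w/ — glide, sonority 6.
/ʒ/ — fricative, sonority 3.
/f/→/s/: change +0.
/s/→/ʀ/: change -2.
/ʀ/→/w/: change -1.
/w/→/ʒ/: change +3.
Minimum = -2.

-2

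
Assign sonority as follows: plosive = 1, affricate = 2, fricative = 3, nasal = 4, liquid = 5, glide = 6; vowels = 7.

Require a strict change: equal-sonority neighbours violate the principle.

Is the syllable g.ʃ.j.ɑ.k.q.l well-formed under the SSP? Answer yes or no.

no

Onset: /g/ is a plosive (sonority 1), /ʃ/ is a fricative (sonority 3), /j/ is a glide (sonority 6); then the nucleus /ɑ/ (sonority 7).
Onset profile 1-3-6-7 — rises to the nucleus.
Coda: /k/ is a plosive (sonority 1), /q/ is a plosive (sonority 1), /l/ is a liquid (sonority 5).
Coda profile 7-1-1-5 — does not strictly fall throughout.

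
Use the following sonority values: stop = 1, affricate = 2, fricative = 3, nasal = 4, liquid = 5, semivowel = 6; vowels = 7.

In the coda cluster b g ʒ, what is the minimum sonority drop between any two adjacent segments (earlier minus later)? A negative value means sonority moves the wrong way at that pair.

/b/ is a stop (sonority 1).
/g/ is a stop (sonority 1).
/ʒ/ is a fricative (sonority 3).
/b/→/g/: change +0.
/g/→/ʒ/: change -2.
Minimum = -2.

-2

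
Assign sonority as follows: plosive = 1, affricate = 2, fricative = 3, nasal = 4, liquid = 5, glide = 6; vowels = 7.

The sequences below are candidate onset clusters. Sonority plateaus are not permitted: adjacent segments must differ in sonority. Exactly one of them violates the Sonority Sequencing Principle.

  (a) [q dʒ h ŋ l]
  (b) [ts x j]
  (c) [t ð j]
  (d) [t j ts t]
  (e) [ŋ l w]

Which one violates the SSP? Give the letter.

(a) [q dʒ h ŋ l]: profile 1-2-3-4-5 — obeys.
(b) [ts x j]: profile 2-3-6 — obeys.
(c) [t ð j]: profile 1-3-6 — obeys.
(d) [t j ts t]: profile 1-6-2-1 — violates.
(e) [ŋ l w]: profile 4-5-6 — obeys.

d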